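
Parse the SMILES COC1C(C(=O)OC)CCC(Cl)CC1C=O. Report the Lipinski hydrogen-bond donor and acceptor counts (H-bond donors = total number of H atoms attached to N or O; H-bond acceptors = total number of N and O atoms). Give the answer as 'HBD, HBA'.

0, 4

Donors: find every N or O and count the H atoms it carries.
  atom 2 (O): bond orders sum to 2 → 0 H
  atom 6 (O): bond orders sum to 2 → 0 H
  atom 7 (O): bond orders sum to 2 → 0 H
  atom 16 (O): bond orders sum to 2 → 0 H
Lipinski HBD = 0.
Acceptors: N atoms = 0, O atoms = 4 → HBA = 4.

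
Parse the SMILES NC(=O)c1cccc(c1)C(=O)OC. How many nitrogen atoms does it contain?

Scan the SMILES for N atoms (remember two-letter symbols like Cl and Br are single atoms).
Nitrogen count: 1.

1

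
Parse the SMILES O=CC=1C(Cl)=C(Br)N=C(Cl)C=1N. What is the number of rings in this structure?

In SMILES, each pair of matching ring-closure digits denotes one ring-closing bond; the number of such bonds equals the number of independent rings.
Ring-closure bonds here: 1.

1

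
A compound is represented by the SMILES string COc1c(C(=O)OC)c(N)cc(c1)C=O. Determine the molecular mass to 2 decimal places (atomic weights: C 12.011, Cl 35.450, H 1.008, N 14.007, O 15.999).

First, the molecular formula is C10H11NO4 (counting implicit H from valence).
  C: 10 × 12.011 = 120.110
  H: 11 × 1.008 = 11.088
  N: 1 × 14.007 = 14.007
  O: 4 × 15.999 = 63.996
Sum: 10×12.011 + 11×1.008 + 1×14.007 + 4×15.999 = 209.201 → 209.20 g/mol.

209.20 g/mol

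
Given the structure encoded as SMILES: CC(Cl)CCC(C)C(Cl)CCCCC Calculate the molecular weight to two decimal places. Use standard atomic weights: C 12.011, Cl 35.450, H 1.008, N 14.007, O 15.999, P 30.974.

239.22 g/mol

First, the molecular formula is C12H24Cl2 (counting implicit H from valence).
  C: 12 × 12.011 = 144.132
  Cl: 2 × 35.450 = 70.900
  H: 24 × 1.008 = 24.192
Sum: 12×12.011 + 2×35.450 + 24×1.008 = 239.224 → 239.22 g/mol.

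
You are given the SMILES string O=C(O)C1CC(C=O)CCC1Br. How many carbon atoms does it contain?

Count every carbon token in the SMILES (each C, including those in ring-closure positions and inside branches).
Carbon count: 8.

8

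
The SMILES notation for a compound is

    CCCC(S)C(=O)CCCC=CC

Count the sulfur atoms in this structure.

1

Scan the SMILES for S atoms (remember two-letter symbols like Cl and Br are single atoms).
Sulfur count: 1.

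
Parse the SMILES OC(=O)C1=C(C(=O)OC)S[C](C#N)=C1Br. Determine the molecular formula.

C8H4BrNO4S

Walk through each heavy atom and fill implicit hydrogens from standard valence (C 4, N 3, O 2, S 2, halogen 1):
  atom 1: O, bond orders sum to 1 (valence 2) → 1 H
  atom 2: C, bond orders sum to 4 (valence 4) → 0 H
  atom 3: O, bond orders sum to 2 (valence 2) → 0 H
  atom 4: C, bond orders sum to 4 (valence 4) → 0 H
  atom 5: C, bond orders sum to 4 (valence 4) → 0 H
  atom 6: C, bond orders sum to 4 (valence 4) → 0 H
  atom 7: O, bond orders sum to 2 (valence 2) → 0 H
  atom 8: O, bond orders sum to 2 (valence 2) → 0 H
  atom 9: C, bond orders sum to 1 (valence 4) → 3 H
  atom 10: S, bond orders sum to 2 (valence 2) → 0 H
  atom 11: C with explicit H count 0
  atom 12: C, bond orders sum to 4 (valence 4) → 0 H
  atom 13: N, bond orders sum to 3 (valence 3) → 0 H
  atom 14: C, bond orders sum to 4 (valence 4) → 0 H
  atom 15: Br (halogen, monovalent) → 0 H
Totals → C:8, H:4, Br:1, N:1, O:4, S:1.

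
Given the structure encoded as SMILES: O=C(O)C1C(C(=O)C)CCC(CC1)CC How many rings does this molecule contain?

1

In SMILES, each pair of matching ring-closure digits denotes one ring-closing bond; the number of such bonds equals the number of independent rings.
Ring-closure bonds here: 1.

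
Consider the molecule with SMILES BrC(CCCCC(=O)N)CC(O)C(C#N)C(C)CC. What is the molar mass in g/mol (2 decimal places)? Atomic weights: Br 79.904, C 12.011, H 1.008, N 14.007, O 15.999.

333.27 g/mol

First, the molecular formula is C14H25BrN2O2 (counting implicit H from valence).
  Br: 1 × 79.904 = 79.904
  C: 14 × 12.011 = 168.154
  H: 25 × 1.008 = 25.200
  N: 2 × 14.007 = 28.014
  O: 2 × 15.999 = 31.998
Sum: 1×79.904 + 14×12.011 + 25×1.008 + 2×14.007 + 2×15.999 = 333.270 → 333.27 g/mol.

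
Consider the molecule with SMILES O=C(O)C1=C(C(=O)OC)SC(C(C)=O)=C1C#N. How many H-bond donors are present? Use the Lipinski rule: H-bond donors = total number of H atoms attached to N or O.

Donors: find every N or O and count the H atoms it carries.
  atom 1 (O): bond orders sum to 2 → 0 H
  atom 3 (O): bond orders sum to 1 → 1 H
  atom 7 (O): bond orders sum to 2 → 0 H
  atom 8 (O): bond orders sum to 2 → 0 H
  atom 14 (O): bond orders sum to 2 → 0 H
  atom 17 (N): bond orders sum to 3 → 0 H
Lipinski HBD = 1.

1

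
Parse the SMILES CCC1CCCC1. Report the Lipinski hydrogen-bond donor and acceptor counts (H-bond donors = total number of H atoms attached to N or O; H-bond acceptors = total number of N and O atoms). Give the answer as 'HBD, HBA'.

0, 0

Donors: find every N or O and count the H atoms it carries.
  (no N or O atoms present)
Lipinski HBD = 0.
Acceptors: N atoms = 0, O atoms = 0 → HBA = 0.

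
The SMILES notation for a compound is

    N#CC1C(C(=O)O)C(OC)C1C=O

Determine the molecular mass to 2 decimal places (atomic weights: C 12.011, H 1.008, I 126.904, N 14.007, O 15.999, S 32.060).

183.16 g/mol

First, the molecular formula is C8H9NO4 (counting implicit H from valence).
  C: 8 × 12.011 = 96.088
  H: 9 × 1.008 = 9.072
  N: 1 × 14.007 = 14.007
  O: 4 × 15.999 = 63.996
Sum: 8×12.011 + 9×1.008 + 1×14.007 + 4×15.999 = 183.163 → 183.16 g/mol.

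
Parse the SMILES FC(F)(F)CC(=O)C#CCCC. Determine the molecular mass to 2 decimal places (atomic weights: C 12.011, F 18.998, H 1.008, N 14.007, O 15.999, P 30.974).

178.15 g/mol

First, the molecular formula is C8H9F3O (counting implicit H from valence).
  C: 8 × 12.011 = 96.088
  F: 3 × 18.998 = 56.994
  H: 9 × 1.008 = 9.072
  O: 1 × 15.999 = 15.999
Sum: 8×12.011 + 3×18.998 + 9×1.008 + 1×15.999 = 178.153 → 178.15 g/mol.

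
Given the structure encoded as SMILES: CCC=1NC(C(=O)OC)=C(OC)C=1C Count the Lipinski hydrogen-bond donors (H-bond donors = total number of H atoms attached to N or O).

Donors: find every N or O and count the H atoms it carries.
  atom 4 (N): bond orders sum to 2 → 1 H
  atom 7 (O): bond orders sum to 2 → 0 H
  atom 8 (O): bond orders sum to 2 → 0 H
  atom 11 (O): bond orders sum to 2 → 0 H
Lipinski HBD = 1.

1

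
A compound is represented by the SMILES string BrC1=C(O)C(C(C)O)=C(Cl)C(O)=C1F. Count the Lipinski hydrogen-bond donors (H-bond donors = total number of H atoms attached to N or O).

3

Donors: find every N or O and count the H atoms it carries.
  atom 4 (O): bond orders sum to 1 → 1 H
  atom 8 (O): bond orders sum to 1 → 1 H
  atom 12 (O): bond orders sum to 1 → 1 H
Lipinski HBD = 3.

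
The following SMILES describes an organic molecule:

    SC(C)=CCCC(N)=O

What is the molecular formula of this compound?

C6H11NOS

Walk through each heavy atom and fill implicit hydrogens from standard valence (C 4, N 3, O 2, S 2, halogen 1):
  atom 1: S, bond orders sum to 1 (valence 2) → 1 H
  atom 2: C, bond orders sum to 4 (valence 4) → 0 H
  atom 3: C, bond orders sum to 1 (valence 4) → 3 H
  atom 4: C, bond orders sum to 3 (valence 4) → 1 H
  atom 5: C, bond orders sum to 2 (valence 4) → 2 H
  atom 6: C, bond orders sum to 2 (valence 4) → 2 H
  atom 7: C, bond orders sum to 4 (valence 4) → 0 H
  atom 8: N, bond orders sum to 1 (valence 3) → 2 H
  atom 9: O, bond orders sum to 2 (valence 2) → 0 H
Totals → C:6, H:11, N:1, O:1, S:1.
In Hill order: C6H11NOS.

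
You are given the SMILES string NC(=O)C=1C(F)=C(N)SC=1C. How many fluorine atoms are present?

Scan the SMILES for F atoms (remember two-letter symbols like Cl and Br are single atoms).
Fluorine count: 1.

1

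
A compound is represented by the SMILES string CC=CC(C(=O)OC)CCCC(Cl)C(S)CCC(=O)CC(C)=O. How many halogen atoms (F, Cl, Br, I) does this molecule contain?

Halogen atoms appear at heavy-atom position 13 (1×Cl).
Other groups present: 1 alkene, 1 ester, 2 ketone, 1 thiol.
Halogen count: 1.

1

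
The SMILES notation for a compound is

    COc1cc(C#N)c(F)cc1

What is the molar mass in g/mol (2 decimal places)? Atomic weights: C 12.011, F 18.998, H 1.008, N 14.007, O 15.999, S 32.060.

First, the molecular formula is C8H6FNO (counting implicit H from valence).
  C: 8 × 12.011 = 96.088
  F: 1 × 18.998 = 18.998
  H: 6 × 1.008 = 6.048
  N: 1 × 14.007 = 14.007
  O: 1 × 15.999 = 15.999
Sum: 8×12.011 + 1×18.998 + 6×1.008 + 1×14.007 + 1×15.999 = 151.140 → 151.14 g/mol.

151.14 g/mol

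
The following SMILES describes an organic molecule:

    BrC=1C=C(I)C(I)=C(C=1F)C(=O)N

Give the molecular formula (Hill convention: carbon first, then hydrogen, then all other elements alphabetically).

Walk through each heavy atom and fill implicit hydrogens from standard valence (C 4, N 3, O 2, S 2, halogen 1):
  atom 1: Br (halogen, monovalent) → 0 H
  atom 2: C, bond orders sum to 4 (valence 4) → 0 H
  atom 3: C, bond orders sum to 3 (valence 4) → 1 H
  atom 4: C, bond orders sum to 4 (valence 4) → 0 H
  atom 5: I (halogen, monovalent) → 0 H
  atom 6: C, bond orders sum to 4 (valence 4) → 0 H
  atom 7: I (halogen, monovalent) → 0 H
  atom 8: C, bond orders sum to 4 (valence 4) → 0 H
  atom 9: C, bond orders sum to 4 (valence 4) → 0 H
  atom 10: F (halogen, monovalent) → 0 H
  atom 11: C, bond orders sum to 4 (valence 4) → 0 H
  atom 12: O, bond orders sum to 2 (valence 2) → 0 H
  atom 13: N, bond orders sum to 1 (valence 3) → 2 H
Totals → C:7, H:3, Br:1, F:1, I:2, N:1, O:1.

C7H3BrFI2NO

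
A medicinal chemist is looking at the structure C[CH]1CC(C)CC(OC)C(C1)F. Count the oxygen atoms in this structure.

1

Scan the SMILES for O atoms (remember two-letter symbols like Cl and Br are single atoms).
Oxygen count: 1.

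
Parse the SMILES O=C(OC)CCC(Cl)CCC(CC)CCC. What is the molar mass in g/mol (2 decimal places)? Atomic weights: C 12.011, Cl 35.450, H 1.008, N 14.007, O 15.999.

248.79 g/mol

First, the molecular formula is C13H25ClO2 (counting implicit H from valence).
  C: 13 × 12.011 = 156.143
  Cl: 1 × 35.450 = 35.450
  H: 25 × 1.008 = 25.200
  O: 2 × 15.999 = 31.998
Sum: 13×12.011 + 1×35.450 + 25×1.008 + 2×15.999 = 248.791 → 248.79 g/mol.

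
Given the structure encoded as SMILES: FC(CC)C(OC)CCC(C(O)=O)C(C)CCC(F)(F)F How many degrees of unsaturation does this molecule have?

1

Degree of unsaturation = (number of rings) + (number of π bonds).
Ring closures in the SMILES: 0.
π bonds: 1 double bond (each 1 DoU) → 1 DoU from unsaturation.
Total DoU = 0 + 1 = 1.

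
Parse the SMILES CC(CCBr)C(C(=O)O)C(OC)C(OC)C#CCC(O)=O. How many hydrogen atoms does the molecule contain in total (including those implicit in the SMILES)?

Walk through each heavy atom and fill implicit hydrogens from standard valence (C 4, N 3, O 2, S 2, halogen 1):
  atom 1: C, bond orders sum to 1 (valence 4) → 3 H
  atom 2: C, bond orders sum to 3 (valence 4) → 1 H
  atom 3: C, bond orders sum to 2 (valence 4) → 2 H
  atom 4: C, bond orders sum to 2 (valence 4) → 2 H
  atom 5: Br (halogen, monovalent) → 0 H
  atom 6: C, bond orders sum to 3 (valence 4) → 1 H
  atom 7: C, bond orders sum to 4 (valence 4) → 0 H
  atom 8: O, bond orders sum to 2 (valence 2) → 0 H
  atom 9: O, bond orders sum to 1 (valence 2) → 1 H
  atom 10: C, bond orders sum to 3 (valence 4) → 1 H
  atom 11: O, bond orders sum to 2 (valence 2) → 0 H
  atom 12: C, bond orders sum to 1 (valence 4) → 3 H
  atom 13: C, bond orders sum to 3 (valence 4) → 1 H
  atom 14: O, bond orders sum to 2 (valence 2) → 0 H
  atom 15: C, bond orders sum to 1 (valence 4) → 3 H
  atom 16: C, bond orders sum to 4 (valence 4) → 0 H
  atom 17: C, bond orders sum to 4 (valence 4) → 0 H
  atom 18: C, bond orders sum to 2 (valence 4) → 2 H
  atom 19: C, bond orders sum to 4 (valence 4) → 0 H
  atom 20: O, bond orders sum to 1 (valence 2) → 1 H
  atom 21: O, bond orders sum to 2 (valence 2) → 0 H
Total hydrogens: 21.

21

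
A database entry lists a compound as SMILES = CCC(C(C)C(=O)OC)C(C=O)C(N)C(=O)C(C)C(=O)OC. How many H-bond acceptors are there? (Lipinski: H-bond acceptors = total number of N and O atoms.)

7

N atoms: 1; O atoms: 6.
Lipinski HBA = 1 + 6 = 7.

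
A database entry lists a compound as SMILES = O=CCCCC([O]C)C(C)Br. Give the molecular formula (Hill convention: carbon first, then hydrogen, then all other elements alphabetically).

C8H15BrO2

Walk through each heavy atom and fill implicit hydrogens from standard valence (C 4, N 3, O 2, S 2, halogen 1):
  atom 1: O, bond orders sum to 2 (valence 2) → 0 H
  atom 2: C, bond orders sum to 3 (valence 4) → 1 H
  atom 3: C, bond orders sum to 2 (valence 4) → 2 H
  atom 4: C, bond orders sum to 2 (valence 4) → 2 H
  atom 5: C, bond orders sum to 2 (valence 4) → 2 H
  atom 6: C, bond orders sum to 3 (valence 4) → 1 H
  atom 7: O with explicit H count 0
  atom 8: C, bond orders sum to 1 (valence 4) → 3 H
  atom 9: C, bond orders sum to 3 (valence 4) → 1 H
  atom 10: C, bond orders sum to 1 (valence 4) → 3 H
  atom 11: Br (halogen, monovalent) → 0 H
Totals → C:8, H:15, Br:1, O:2.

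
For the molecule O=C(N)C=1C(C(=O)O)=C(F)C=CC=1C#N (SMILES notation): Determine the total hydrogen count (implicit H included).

5

Walk through each heavy atom and fill implicit hydrogens from standard valence (C 4, N 3, O 2, S 2, halogen 1):
  atom 1: O, bond orders sum to 2 (valence 2) → 0 H
  atom 2: C, bond orders sum to 4 (valence 4) → 0 H
  atom 3: N, bond orders sum to 1 (valence 3) → 2 H
  atom 4: C, bond orders sum to 4 (valence 4) → 0 H
  atom 5: C, bond orders sum to 4 (valence 4) → 0 H
  atom 6: C, bond orders sum to 4 (valence 4) → 0 H
  atom 7: O, bond orders sum to 2 (valence 2) → 0 H
  atom 8: O, bond orders sum to 1 (valence 2) → 1 H
  atom 9: C, bond orders sum to 4 (valence 4) → 0 H
  atom 10: F (halogen, monovalent) → 0 H
  atom 11: C, bond orders sum to 3 (valence 4) → 1 H
  atom 12: C, bond orders sum to 3 (valence 4) → 1 H
  atom 13: C, bond orders sum to 4 (valence 4) → 0 H
  atom 14: C, bond orders sum to 4 (valence 4) → 0 H
  atom 15: N, bond orders sum to 3 (valence 3) → 0 H
Total hydrogens: 5.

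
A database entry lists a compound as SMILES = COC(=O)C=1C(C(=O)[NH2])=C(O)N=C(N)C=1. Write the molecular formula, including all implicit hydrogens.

Walk through each heavy atom and fill implicit hydrogens from standard valence (C 4, N 3, O 2, S 2, halogen 1):
  atom 1: C, bond orders sum to 1 (valence 4) → 3 H
  atom 2: O, bond orders sum to 2 (valence 2) → 0 H
  atom 3: C, bond orders sum to 4 (valence 4) → 0 H
  atom 4: O, bond orders sum to 2 (valence 2) → 0 H
  atom 5: C, bond orders sum to 4 (valence 4) → 0 H
  atom 6: C, bond orders sum to 4 (valence 4) → 0 H
  atom 7: C, bond orders sum to 4 (valence 4) → 0 H
  atom 8: O, bond orders sum to 2 (valence 2) → 0 H
  atom 9: N with explicit H count 2
  atom 10: C, bond orders sum to 4 (valence 4) → 0 H
  atom 11: O, bond orders sum to 1 (valence 2) → 1 H
  atom 12: N, bond orders sum to 3 (valence 3) → 0 H
  atom 13: C, bond orders sum to 4 (valence 4) → 0 H
  atom 14: N, bond orders sum to 1 (valence 3) → 2 H
  atom 15: C, bond orders sum to 3 (valence 4) → 1 H
Totals → C:8, H:9, N:3, O:4.
In Hill order: C8H9N3O4.

C8H9N3O4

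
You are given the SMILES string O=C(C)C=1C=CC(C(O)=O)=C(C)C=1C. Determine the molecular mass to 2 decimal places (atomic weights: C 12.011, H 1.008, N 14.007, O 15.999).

192.21 g/mol

First, the molecular formula is C11H12O3 (counting implicit H from valence).
  C: 11 × 12.011 = 132.121
  H: 12 × 1.008 = 12.096
  O: 3 × 15.999 = 47.997
Sum: 11×12.011 + 12×1.008 + 3×15.999 = 192.214 → 192.21 g/mol.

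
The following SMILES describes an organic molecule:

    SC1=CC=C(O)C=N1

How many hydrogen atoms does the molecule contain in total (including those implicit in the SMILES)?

5

Walk through each heavy atom and fill implicit hydrogens from standard valence (C 4, N 3, O 2, S 2, halogen 1):
  atom 1: S, bond orders sum to 1 (valence 2) → 1 H
  atom 2: C, bond orders sum to 4 (valence 4) → 0 H
  atom 3: C, bond orders sum to 3 (valence 4) → 1 H
  atom 4: C, bond orders sum to 3 (valence 4) → 1 H
  atom 5: C, bond orders sum to 4 (valence 4) → 0 H
  atom 6: O, bond orders sum to 1 (valence 2) → 1 H
  atom 7: C, bond orders sum to 3 (valence 4) → 1 H
  atom 8: N, bond orders sum to 3 (valence 3) → 0 H
Total hydrogens: 5.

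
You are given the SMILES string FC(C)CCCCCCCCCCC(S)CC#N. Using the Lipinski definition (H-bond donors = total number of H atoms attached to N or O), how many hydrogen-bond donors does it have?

Donors: find every N or O and count the H atoms it carries.
  atom 18 (N): bond orders sum to 3 → 0 H
Lipinski HBD = 0.

0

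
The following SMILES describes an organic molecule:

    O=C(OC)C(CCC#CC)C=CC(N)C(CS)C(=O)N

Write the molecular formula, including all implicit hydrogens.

Walk through each heavy atom and fill implicit hydrogens from standard valence (C 4, N 3, O 2, S 2, halogen 1):
  atom 1: O, bond orders sum to 2 (valence 2) → 0 H
  atom 2: C, bond orders sum to 4 (valence 4) → 0 H
  atom 3: O, bond orders sum to 2 (valence 2) → 0 H
  atom 4: C, bond orders sum to 1 (valence 4) → 3 H
  atom 5: C, bond orders sum to 3 (valence 4) → 1 H
  atom 6: C, bond orders sum to 2 (valence 4) → 2 H
  atom 7: C, bond orders sum to 2 (valence 4) → 2 H
  atom 8: C, bond orders sum to 4 (valence 4) → 0 H
  atom 9: C, bond orders sum to 4 (valence 4) → 0 H
  atom 10: C, bond orders sum to 1 (valence 4) → 3 H
  atom 11: C, bond orders sum to 3 (valence 4) → 1 H
  atom 12: C, bond orders sum to 3 (valence 4) → 1 H
  atom 13: C, bond orders sum to 3 (valence 4) → 1 H
  atom 14: N, bond orders sum to 1 (valence 3) → 2 H
  atom 15: C, bond orders sum to 3 (valence 4) → 1 H
  atom 16: C, bond orders sum to 2 (valence 4) → 2 H
  atom 17: S, bond orders sum to 1 (valence 2) → 1 H
  atom 18: C, bond orders sum to 4 (valence 4) → 0 H
  atom 19: O, bond orders sum to 2 (valence 2) → 0 H
  atom 20: N, bond orders sum to 1 (valence 3) → 2 H
Totals → C:14, H:22, N:2, O:3, S:1.

C14H22N2O3S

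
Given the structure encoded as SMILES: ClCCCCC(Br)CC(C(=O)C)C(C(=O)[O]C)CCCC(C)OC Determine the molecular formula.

Walk through each heavy atom and fill implicit hydrogens from standard valence (C 4, N 3, O 2, S 2, halogen 1):
  atom 1: Cl (halogen, monovalent) → 0 H
  atom 2: C, bond orders sum to 2 (valence 4) → 2 H
  atom 3: C, bond orders sum to 2 (valence 4) → 2 H
  atom 4: C, bond orders sum to 2 (valence 4) → 2 H
  atom 5: C, bond orders sum to 2 (valence 4) → 2 H
  atom 6: C, bond orders sum to 3 (valence 4) → 1 H
  atom 7: Br (halogen, monovalent) → 0 H
  atom 8: C, bond orders sum to 2 (valence 4) → 2 H
  atom 9: C, bond orders sum to 3 (valence 4) → 1 H
  atom 10: C, bond orders sum to 4 (valence 4) → 0 H
  atom 11: O, bond orders sum to 2 (valence 2) → 0 H
  atom 12: C, bond orders sum to 1 (valence 4) → 3 H
  atom 13: C, bond orders sum to 3 (valence 4) → 1 H
  atom 14: C, bond orders sum to 4 (valence 4) → 0 H
  atom 15: O, bond orders sum to 2 (valence 2) → 0 H
  atom 16: O with explicit H count 0
  atom 17: C, bond orders sum to 1 (valence 4) → 3 H
  atom 18: C, bond orders sum to 2 (valence 4) → 2 H
  atom 19: C, bond orders sum to 2 (valence 4) → 2 H
  atom 20: C, bond orders sum to 2 (valence 4) → 2 H
  atom 21: C, bond orders sum to 3 (valence 4) → 1 H
  atom 22: C, bond orders sum to 1 (valence 4) → 3 H
  atom 23: O, bond orders sum to 2 (valence 2) → 0 H
  atom 24: C, bond orders sum to 1 (valence 4) → 3 H
Totals → C:18, H:32, Br:1, Cl:1, O:4.

C18H32BrClO4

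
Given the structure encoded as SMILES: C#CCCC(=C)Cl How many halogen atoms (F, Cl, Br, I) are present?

1

Halogen atoms appear at heavy-atom position 7 (1×Cl).
Other groups present: 1 alkene, 1 alkyne.
Halogen count: 1.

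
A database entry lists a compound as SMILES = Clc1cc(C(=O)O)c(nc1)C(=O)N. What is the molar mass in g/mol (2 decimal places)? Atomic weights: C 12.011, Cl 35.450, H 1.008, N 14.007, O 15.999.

First, the molecular formula is C7H5ClN2O3 (counting implicit H from valence).
  C: 7 × 12.011 = 84.077
  Cl: 1 × 35.450 = 35.450
  H: 5 × 1.008 = 5.040
  N: 2 × 14.007 = 28.014
  O: 3 × 15.999 = 47.997
Sum: 7×12.011 + 1×35.450 + 5×1.008 + 2×14.007 + 3×15.999 = 200.578 → 200.58 g/mol.

200.58 g/mol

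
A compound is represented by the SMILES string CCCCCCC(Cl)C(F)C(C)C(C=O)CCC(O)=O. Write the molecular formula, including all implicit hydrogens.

C15H26ClFO3

Walk through each heavy atom and fill implicit hydrogens from standard valence (C 4, N 3, O 2, S 2, halogen 1):
  atom 1: C, bond orders sum to 1 (valence 4) → 3 H
  atom 2: C, bond orders sum to 2 (valence 4) → 2 H
  atom 3: C, bond orders sum to 2 (valence 4) → 2 H
  atom 4: C, bond orders sum to 2 (valence 4) → 2 H
  atom 5: C, bond orders sum to 2 (valence 4) → 2 H
  atom 6: C, bond orders sum to 2 (valence 4) → 2 H
  atom 7: C, bond orders sum to 3 (valence 4) → 1 H
  atom 8: Cl (halogen, monovalent) → 0 H
  atom 9: C, bond orders sum to 3 (valence 4) → 1 H
  atom 10: F (halogen, monovalent) → 0 H
  atom 11: C, bond orders sum to 3 (valence 4) → 1 H
  atom 12: C, bond orders sum to 1 (valence 4) → 3 H
  atom 13: C, bond orders sum to 3 (valence 4) → 1 H
  atom 14: C, bond orders sum to 3 (valence 4) → 1 H
  atom 15: O, bond orders sum to 2 (valence 2) → 0 H
  atom 16: C, bond orders sum to 2 (valence 4) → 2 H
  atom 17: C, bond orders sum to 2 (valence 4) → 2 H
  atom 18: C, bond orders sum to 4 (valence 4) → 0 H
  atom 19: O, bond orders sum to 1 (valence 2) → 1 H
  atom 20: O, bond orders sum to 2 (valence 2) → 0 H
Totals → C:15, H:26, Cl:1, F:1, O:3.
In Hill order: C15H26ClFO3.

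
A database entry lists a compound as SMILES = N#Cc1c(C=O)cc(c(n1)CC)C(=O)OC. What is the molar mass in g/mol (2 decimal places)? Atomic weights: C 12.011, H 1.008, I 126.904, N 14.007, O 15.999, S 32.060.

First, the molecular formula is C11H10N2O3 (counting implicit H from valence).
  C: 11 × 12.011 = 132.121
  H: 10 × 1.008 = 10.080
  N: 2 × 14.007 = 28.014
  O: 3 × 15.999 = 47.997
Sum: 11×12.011 + 10×1.008 + 2×14.007 + 3×15.999 = 218.212 → 218.21 g/mol.

218.21 g/mol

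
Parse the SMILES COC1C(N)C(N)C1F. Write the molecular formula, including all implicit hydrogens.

Walk through each heavy atom and fill implicit hydrogens from standard valence (C 4, N 3, O 2, S 2, halogen 1):
  atom 1: C, bond orders sum to 1 (valence 4) → 3 H
  atom 2: O, bond orders sum to 2 (valence 2) → 0 H
  atom 3: C, bond orders sum to 3 (valence 4) → 1 H
  atom 4: C, bond orders sum to 3 (valence 4) → 1 H
  atom 5: N, bond orders sum to 1 (valence 3) → 2 H
  atom 6: C, bond orders sum to 3 (valence 4) → 1 H
  atom 7: N, bond orders sum to 1 (valence 3) → 2 H
  atom 8: C, bond orders sum to 3 (valence 4) → 1 H
  atom 9: F (halogen, monovalent) → 0 H
Totals → C:5, H:11, F:1, N:2, O:1.
In Hill order: C5H11FN2O.

C5H11FN2O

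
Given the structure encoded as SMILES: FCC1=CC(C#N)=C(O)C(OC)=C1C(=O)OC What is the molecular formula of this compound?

C11H10FNO4

Walk through each heavy atom and fill implicit hydrogens from standard valence (C 4, N 3, O 2, S 2, halogen 1):
  atom 1: F (halogen, monovalent) → 0 H
  atom 2: C, bond orders sum to 2 (valence 4) → 2 H
  atom 3: C, bond orders sum to 4 (valence 4) → 0 H
  atom 4: C, bond orders sum to 3 (valence 4) → 1 H
  atom 5: C, bond orders sum to 4 (valence 4) → 0 H
  atom 6: C, bond orders sum to 4 (valence 4) → 0 H
  atom 7: N, bond orders sum to 3 (valence 3) → 0 H
  atom 8: C, bond orders sum to 4 (valence 4) → 0 H
  atom 9: O, bond orders sum to 1 (valence 2) → 1 H
  atom 10: C, bond orders sum to 4 (valence 4) → 0 H
  atom 11: O, bond orders sum to 2 (valence 2) → 0 H
  atom 12: C, bond orders sum to 1 (valence 4) → 3 H
  atom 13: C, bond orders sum to 4 (valence 4) → 0 H
  atom 14: C, bond orders sum to 4 (valence 4) → 0 H
  atom 15: O, bond orders sum to 2 (valence 2) → 0 H
  atom 16: O, bond orders sum to 2 (valence 2) → 0 H
  atom 17: C, bond orders sum to 1 (valence 4) → 3 H
Totals → C:11, H:10, F:1, N:1, O:4.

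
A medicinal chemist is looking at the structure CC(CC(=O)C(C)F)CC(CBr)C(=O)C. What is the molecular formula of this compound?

Walk through each heavy atom and fill implicit hydrogens from standard valence (C 4, N 3, O 2, S 2, halogen 1):
  atom 1: C, bond orders sum to 1 (valence 4) → 3 H
  atom 2: C, bond orders sum to 3 (valence 4) → 1 H
  atom 3: C, bond orders sum to 2 (valence 4) → 2 H
  atom 4: C, bond orders sum to 4 (valence 4) → 0 H
  atom 5: O, bond orders sum to 2 (valence 2) → 0 H
  atom 6: C, bond orders sum to 3 (valence 4) → 1 H
  atom 7: C, bond orders sum to 1 (valence 4) → 3 H
  atom 8: F (halogen, monovalent) → 0 H
  atom 9: C, bond orders sum to 2 (valence 4) → 2 H
  atom 10: C, bond orders sum to 3 (valence 4) → 1 H
  atom 11: C, bond orders sum to 2 (valence 4) → 2 H
  atom 12: Br (halogen, monovalent) → 0 H
  atom 13: C, bond orders sum to 4 (valence 4) → 0 H
  atom 14: O, bond orders sum to 2 (valence 2) → 0 H
  atom 15: C, bond orders sum to 1 (valence 4) → 3 H
Totals → C:11, H:18, Br:1, F:1, O:2.

C11H18BrFO2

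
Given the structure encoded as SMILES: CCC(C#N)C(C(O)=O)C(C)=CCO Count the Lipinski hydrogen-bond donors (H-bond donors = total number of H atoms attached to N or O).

Donors: find every N or O and count the H atoms it carries.
  atom 5 (N): bond orders sum to 3 → 0 H
  atom 8 (O): bond orders sum to 1 → 1 H
  atom 9 (O): bond orders sum to 2 → 0 H
  atom 14 (O): bond orders sum to 1 → 1 H
Lipinski HBD = 2.

2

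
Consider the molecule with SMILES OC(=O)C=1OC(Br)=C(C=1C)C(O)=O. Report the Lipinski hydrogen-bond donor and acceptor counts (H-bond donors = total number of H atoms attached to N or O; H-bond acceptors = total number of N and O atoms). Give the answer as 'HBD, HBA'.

2, 5

Donors: find every N or O and count the H atoms it carries.
  atom 1 (O): bond orders sum to 1 → 1 H
  atom 3 (O): bond orders sum to 2 → 0 H
  atom 5 (O): bond orders sum to 2 → 0 H
  atom 12 (O): bond orders sum to 1 → 1 H
  atom 13 (O): bond orders sum to 2 → 0 H
Lipinski HBD = 2.
Acceptors: N atoms = 0, O atoms = 5 → HBA = 5.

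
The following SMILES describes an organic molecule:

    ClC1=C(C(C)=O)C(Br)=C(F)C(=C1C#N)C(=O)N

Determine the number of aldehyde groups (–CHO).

0

Scan the SMILES for the aldehyde motif — none present.
Groups that are present: 1 amide, 1 ketone, 1 nitrile.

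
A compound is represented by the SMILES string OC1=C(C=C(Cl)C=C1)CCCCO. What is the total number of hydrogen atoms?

13

Walk through each heavy atom and fill implicit hydrogens from standard valence (C 4, N 3, O 2, S 2, halogen 1):
  atom 1: O, bond orders sum to 1 (valence 2) → 1 H
  atom 2: C, bond orders sum to 4 (valence 4) → 0 H
  atom 3: C, bond orders sum to 4 (valence 4) → 0 H
  atom 4: C, bond orders sum to 3 (valence 4) → 1 H
  atom 5: C, bond orders sum to 4 (valence 4) → 0 H
  atom 6: Cl (halogen, monovalent) → 0 H
  atom 7: C, bond orders sum to 3 (valence 4) → 1 H
  atom 8: C, bond orders sum to 3 (valence 4) → 1 H
  atom 9: C, bond orders sum to 2 (valence 4) → 2 H
  atom 10: C, bond orders sum to 2 (valence 4) → 2 H
  atom 11: C, bond orders sum to 2 (valence 4) → 2 H
  atom 12: C, bond orders sum to 2 (valence 4) → 2 H
  atom 13: O, bond orders sum to 1 (valence 2) → 1 H
Total hydrogens: 13.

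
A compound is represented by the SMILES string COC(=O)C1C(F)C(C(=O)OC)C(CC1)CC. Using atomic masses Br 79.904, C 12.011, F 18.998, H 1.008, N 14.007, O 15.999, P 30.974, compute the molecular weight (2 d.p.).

First, the molecular formula is C12H19FO4 (counting implicit H from valence).
  C: 12 × 12.011 = 144.132
  F: 1 × 18.998 = 18.998
  H: 19 × 1.008 = 19.152
  O: 4 × 15.999 = 63.996
Sum: 12×12.011 + 1×18.998 + 19×1.008 + 4×15.999 = 246.278 → 246.28 g/mol.

246.28 g/mol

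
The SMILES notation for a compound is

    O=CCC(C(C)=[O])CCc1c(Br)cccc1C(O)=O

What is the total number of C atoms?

14

Count every carbon token in the SMILES (each C, including those in ring-closure positions and inside branches).
Carbon count: 14.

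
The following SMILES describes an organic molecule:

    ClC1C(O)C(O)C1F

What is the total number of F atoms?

1

Scan the SMILES for F atoms (remember two-letter symbols like Cl and Br are single atoms).
Fluorine count: 1.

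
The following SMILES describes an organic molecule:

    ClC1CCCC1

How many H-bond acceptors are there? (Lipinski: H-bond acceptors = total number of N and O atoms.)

N atoms: 0; O atoms: 0.
Lipinski HBA = 0 + 0 = 0.

0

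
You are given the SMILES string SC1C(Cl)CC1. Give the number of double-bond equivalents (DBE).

1

Degree of unsaturation = (number of rings) + (number of π bonds).
Ring closures in the SMILES: 1.
π bonds: none → 0 DoU from unsaturation.
Total DoU = 1 + 0 = 1.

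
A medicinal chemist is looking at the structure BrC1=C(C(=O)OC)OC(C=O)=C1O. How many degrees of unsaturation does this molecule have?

Molecular formula: C7H5BrO5.
DoU = (2C + 2 + N − H − X) / 2, where X is the halogen count and O/S are ignored.
    = (2·7 + 2 + 0 − 5 − 1) / 2 = 10 / 2 = 5.

5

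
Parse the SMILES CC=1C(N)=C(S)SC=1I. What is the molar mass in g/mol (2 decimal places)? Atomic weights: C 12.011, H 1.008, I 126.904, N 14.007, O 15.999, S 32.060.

271.13 g/mol

First, the molecular formula is C5H6INS2 (counting implicit H from valence).
  C: 5 × 12.011 = 60.055
  H: 6 × 1.008 = 6.048
  I: 1 × 126.904 = 126.904
  N: 1 × 14.007 = 14.007
  S: 2 × 32.060 = 64.120
Sum: 5×12.011 + 6×1.008 + 1×126.904 + 1×14.007 + 2×32.060 = 271.134 → 271.13 g/mol.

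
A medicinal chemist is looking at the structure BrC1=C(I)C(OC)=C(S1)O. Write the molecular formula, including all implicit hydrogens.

Walk through each heavy atom and fill implicit hydrogens from standard valence (C 4, N 3, O 2, S 2, halogen 1):
  atom 1: Br (halogen, monovalent) → 0 H
  atom 2: C, bond orders sum to 4 (valence 4) → 0 H
  atom 3: C, bond orders sum to 4 (valence 4) → 0 H
  atom 4: I (halogen, monovalent) → 0 H
  atom 5: C, bond orders sum to 4 (valence 4) → 0 H
  atom 6: O, bond orders sum to 2 (valence 2) → 0 H
  atom 7: C, bond orders sum to 1 (valence 4) → 3 H
  atom 8: C, bond orders sum to 4 (valence 4) → 0 H
  atom 9: S, bond orders sum to 2 (valence 2) → 0 H
  atom 10: O, bond orders sum to 1 (valence 2) → 1 H
Totals → C:5, H:4, Br:1, I:1, O:2, S:1.

C5H4BrIO2S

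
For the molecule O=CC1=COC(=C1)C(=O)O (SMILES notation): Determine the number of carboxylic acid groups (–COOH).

The carboxylic acid motif appears at heavy-atom position 8 in the SMILES.
Other groups present: 1 aldehyde.
Carboxylic acid count: 1.

1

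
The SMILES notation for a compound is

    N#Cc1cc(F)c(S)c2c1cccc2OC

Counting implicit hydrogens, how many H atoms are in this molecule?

Walk through each heavy atom and fill implicit hydrogens from standard valence (C 4, N 3, O 2, S 2, halogen 1); for lowercase aromatic atoms, an aromatic c carries 1 H when it has two neighbours and 0 H with three, and aromatic n carries 0 H:
  atom 1: N, bond orders sum to 3 (valence 3) → 0 H
  atom 2: C, bond orders sum to 4 (valence 4) → 0 H
  atom 3: aromatic c, 3 neighbours → 0 H
  atom 4: aromatic c, 2 neighbours → 1 H
  atom 5: aromatic c, 3 neighbours → 0 H
  atom 6: F (halogen, monovalent) → 0 H
  atom 7: aromatic c, 3 neighbours → 0 H
  atom 8: S, bond orders sum to 1 (valence 2) → 1 H
  atom 9: aromatic c, 3 neighbours → 0 H
  atom 10: aromatic c, 3 neighbours → 0 H
  atom 11: aromatic c, 2 neighbours → 1 H
  atom 12: aromatic c, 2 neighbours → 1 H
  atom 13: aromatic c, 2 neighbours → 1 H
  atom 14: aromatic c, 3 neighbours → 0 H
  atom 15: O, bond orders sum to 2 (valence 2) → 0 H
  atom 16: C, bond orders sum to 1 (valence 4) → 3 H
Total hydrogens: 8.

8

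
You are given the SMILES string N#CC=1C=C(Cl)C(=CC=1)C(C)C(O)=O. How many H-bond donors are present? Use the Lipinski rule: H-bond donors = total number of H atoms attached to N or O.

1

Donors: find every N or O and count the H atoms it carries.
  atom 1 (N): bond orders sum to 3 → 0 H
  atom 13 (O): bond orders sum to 1 → 1 H
  atom 14 (O): bond orders sum to 2 → 0 H
Lipinski HBD = 1.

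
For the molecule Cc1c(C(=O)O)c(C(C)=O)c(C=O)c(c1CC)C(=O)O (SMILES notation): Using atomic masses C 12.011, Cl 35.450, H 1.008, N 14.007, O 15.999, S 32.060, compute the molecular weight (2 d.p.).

278.26 g/mol

First, the molecular formula is C14H14O6 (counting implicit H from valence).
  C: 14 × 12.011 = 168.154
  H: 14 × 1.008 = 14.112
  O: 6 × 15.999 = 95.994
Sum: 14×12.011 + 14×1.008 + 6×15.999 = 278.260 → 278.26 g/mol.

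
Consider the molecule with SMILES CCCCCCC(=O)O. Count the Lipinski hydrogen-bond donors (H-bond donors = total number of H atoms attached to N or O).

Donors: find every N or O and count the H atoms it carries.
  atom 8 (O): bond orders sum to 2 → 0 H
  atom 9 (O): bond orders sum to 1 → 1 H
Lipinski HBD = 1.

1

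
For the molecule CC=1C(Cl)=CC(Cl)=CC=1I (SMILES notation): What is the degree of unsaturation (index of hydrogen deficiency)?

Molecular formula: C7H5Cl2I.
DoU = (2C + 2 + N − H − X) / 2, where X is the halogen count and O/S are ignored.
    = (2·7 + 2 + 0 − 5 − 3) / 2 = 8 / 2 = 4.

4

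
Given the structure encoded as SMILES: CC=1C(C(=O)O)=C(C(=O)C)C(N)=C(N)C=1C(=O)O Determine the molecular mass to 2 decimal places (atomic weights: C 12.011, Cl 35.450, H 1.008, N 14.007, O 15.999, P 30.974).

First, the molecular formula is C11H12N2O5 (counting implicit H from valence).
  C: 11 × 12.011 = 132.121
  H: 12 × 1.008 = 12.096
  N: 2 × 14.007 = 28.014
  O: 5 × 15.999 = 79.995
Sum: 11×12.011 + 12×1.008 + 2×14.007 + 5×15.999 = 252.226 → 252.23 g/mol.

252.23 g/mol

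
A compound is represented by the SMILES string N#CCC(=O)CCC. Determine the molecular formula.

C6H9NO

Walk through each heavy atom and fill implicit hydrogens from standard valence (C 4, N 3, O 2, S 2, halogen 1):
  atom 1: N, bond orders sum to 3 (valence 3) → 0 H
  atom 2: C, bond orders sum to 4 (valence 4) → 0 H
  atom 3: C, bond orders sum to 2 (valence 4) → 2 H
  atom 4: C, bond orders sum to 4 (valence 4) → 0 H
  atom 5: O, bond orders sum to 2 (valence 2) → 0 H
  atom 6: C, bond orders sum to 2 (valence 4) → 2 H
  atom 7: C, bond orders sum to 2 (valence 4) → 2 H
  atom 8: C, bond orders sum to 1 (valence 4) → 3 H
Totals → C:6, H:9, N:1, O:1.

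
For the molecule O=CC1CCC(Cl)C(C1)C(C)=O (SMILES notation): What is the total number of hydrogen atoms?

13

Walk through each heavy atom and fill implicit hydrogens from standard valence (C 4, N 3, O 2, S 2, halogen 1):
  atom 1: O, bond orders sum to 2 (valence 2) → 0 H
  atom 2: C, bond orders sum to 3 (valence 4) → 1 H
  atom 3: C, bond orders sum to 3 (valence 4) → 1 H
  atom 4: C, bond orders sum to 2 (valence 4) → 2 H
  atom 5: C, bond orders sum to 2 (valence 4) → 2 H
  atom 6: C, bond orders sum to 3 (valence 4) → 1 H
  atom 7: Cl (halogen, monovalent) → 0 H
  atom 8: C, bond orders sum to 3 (valence 4) → 1 H
  atom 9: C, bond orders sum to 2 (valence 4) → 2 H
  atom 10: C, bond orders sum to 4 (valence 4) → 0 H
  atom 11: C, bond orders sum to 1 (valence 4) → 3 H
  atom 12: O, bond orders sum to 2 (valence 2) → 0 H
Total hydrogens: 13.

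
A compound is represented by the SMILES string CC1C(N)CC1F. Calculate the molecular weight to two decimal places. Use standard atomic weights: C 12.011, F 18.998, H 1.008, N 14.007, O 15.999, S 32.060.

103.14 g/mol

First, the molecular formula is C5H10FN (counting implicit H from valence).
  C: 5 × 12.011 = 60.055
  F: 1 × 18.998 = 18.998
  H: 10 × 1.008 = 10.080
  N: 1 × 14.007 = 14.007
Sum: 5×12.011 + 1×18.998 + 10×1.008 + 1×14.007 = 103.140 → 103.14 g/mol.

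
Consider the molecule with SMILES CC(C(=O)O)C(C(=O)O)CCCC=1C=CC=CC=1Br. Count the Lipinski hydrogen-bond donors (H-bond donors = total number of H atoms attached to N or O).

Donors: find every N or O and count the H atoms it carries.
  atom 4 (O): bond orders sum to 2 → 0 H
  atom 5 (O): bond orders sum to 1 → 1 H
  atom 8 (O): bond orders sum to 2 → 0 H
  atom 9 (O): bond orders sum to 1 → 1 H
Lipinski HBD = 2.

2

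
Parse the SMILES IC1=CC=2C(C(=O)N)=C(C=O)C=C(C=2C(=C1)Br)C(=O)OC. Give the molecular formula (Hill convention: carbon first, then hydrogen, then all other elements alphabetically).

Walk through each heavy atom and fill implicit hydrogens from standard valence (C 4, N 3, O 2, S 2, halogen 1):
  atom 1: I (halogen, monovalent) → 0 H
  atom 2: C, bond orders sum to 4 (valence 4) → 0 H
  atom 3: C, bond orders sum to 3 (valence 4) → 1 H
  atom 4: C, bond orders sum to 4 (valence 4) → 0 H
  atom 5: C, bond orders sum to 4 (valence 4) → 0 H
  atom 6: C, bond orders sum to 4 (valence 4) → 0 H
  atom 7: O, bond orders sum to 2 (valence 2) → 0 H
  atom 8: N, bond orders sum to 1 (valence 3) → 2 H
  atom 9: C, bond orders sum to 4 (valence 4) → 0 H
  atom 10: C, bond orders sum to 3 (valence 4) → 1 H
  atom 11: O, bond orders sum to 2 (valence 2) → 0 H
  atom 12: C, bond orders sum to 3 (valence 4) → 1 H
  atom 13: C, bond orders sum to 4 (valence 4) → 0 H
  atom 14: C, bond orders sum to 4 (valence 4) → 0 H
  atom 15: C, bond orders sum to 4 (valence 4) → 0 H
  atom 16: C, bond orders sum to 3 (valence 4) → 1 H
  atom 17: Br (halogen, monovalent) → 0 H
  atom 18: C, bond orders sum to 4 (valence 4) → 0 H
  atom 19: O, bond orders sum to 2 (valence 2) → 0 H
  atom 20: O, bond orders sum to 2 (valence 2) → 0 H
  atom 21: C, bond orders sum to 1 (valence 4) → 3 H
Totals → C:14, H:9, Br:1, I:1, N:1, O:4.
In Hill order: C14H9BrINO4.

C14H9BrINO4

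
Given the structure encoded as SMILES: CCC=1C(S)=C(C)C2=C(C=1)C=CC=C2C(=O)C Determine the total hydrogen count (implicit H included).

Walk through each heavy atom and fill implicit hydrogens from standard valence (C 4, N 3, O 2, S 2, halogen 1):
  atom 1: C, bond orders sum to 1 (valence 4) → 3 H
  atom 2: C, bond orders sum to 2 (valence 4) → 2 H
  atom 3: C, bond orders sum to 4 (valence 4) → 0 H
  atom 4: C, bond orders sum to 4 (valence 4) → 0 H
  atom 5: S, bond orders sum to 1 (valence 2) → 1 H
  atom 6: C, bond orders sum to 4 (valence 4) → 0 H
  atom 7: C, bond orders sum to 1 (valence 4) → 3 H
  atom 8: C, bond orders sum to 4 (valence 4) → 0 H
  atom 9: C, bond orders sum to 4 (valence 4) → 0 H
  atom 10: C, bond orders sum to 3 (valence 4) → 1 H
  atom 11: C, bond orders sum to 3 (valence 4) → 1 H
  atom 12: C, bond orders sum to 3 (valence 4) → 1 H
  atom 13: C, bond orders sum to 3 (valence 4) → 1 H
  atom 14: C, bond orders sum to 4 (valence 4) → 0 H
  atom 15: C, bond orders sum to 4 (valence 4) → 0 H
  atom 16: O, bond orders sum to 2 (valence 2) → 0 H
  atom 17: C, bond orders sum to 1 (valence 4) → 3 H
Total hydrogens: 16.

16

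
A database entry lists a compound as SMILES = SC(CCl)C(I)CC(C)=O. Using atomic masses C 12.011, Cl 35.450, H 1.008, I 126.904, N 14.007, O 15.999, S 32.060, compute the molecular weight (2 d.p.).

292.56 g/mol

First, the molecular formula is C6H10ClIOS (counting implicit H from valence).
  C: 6 × 12.011 = 72.066
  Cl: 1 × 35.450 = 35.450
  H: 10 × 1.008 = 10.080
  I: 1 × 126.904 = 126.904
  O: 1 × 15.999 = 15.999
  S: 1 × 32.060 = 32.060
Sum: 6×12.011 + 1×35.450 + 10×1.008 + 1×126.904 + 1×15.999 + 1×32.060 = 292.559 → 292.56 g/mol.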